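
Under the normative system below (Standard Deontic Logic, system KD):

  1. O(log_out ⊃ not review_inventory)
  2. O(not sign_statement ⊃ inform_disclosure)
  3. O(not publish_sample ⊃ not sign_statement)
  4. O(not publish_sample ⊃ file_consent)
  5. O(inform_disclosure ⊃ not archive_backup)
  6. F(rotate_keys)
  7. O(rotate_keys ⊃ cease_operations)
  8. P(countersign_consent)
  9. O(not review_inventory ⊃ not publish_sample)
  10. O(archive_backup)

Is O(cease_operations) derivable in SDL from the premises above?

No

Premise 7 is O(rotate_keys ⊃ cease_operations), but O(rotate_keys) is not derivable from the premises, so it does not yield O(cease_operations).
No other premise forces O(cease_operations). An ideal world satisfying every premise can still have cease_operations false, so O(cease_operations) is not derivable.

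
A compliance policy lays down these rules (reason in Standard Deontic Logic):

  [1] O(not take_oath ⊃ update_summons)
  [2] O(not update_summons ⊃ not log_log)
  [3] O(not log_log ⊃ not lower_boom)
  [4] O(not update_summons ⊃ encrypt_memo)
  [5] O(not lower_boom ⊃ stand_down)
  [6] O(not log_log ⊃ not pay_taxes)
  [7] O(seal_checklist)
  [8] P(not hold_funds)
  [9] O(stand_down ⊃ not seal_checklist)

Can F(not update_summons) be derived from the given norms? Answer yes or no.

From premise 7 we have O(seal_checklist).
The contrapositive of premise 9 (O(stand_down ⊃ not seal_checklist)) is O(seal_checklist ⊃ not stand_down), and O(seal_checklist) is already established, so O(not stand_down).
Premise 5, O(not lower_boom ⊃ stand_down), contraposes to O(not stand_down ⊃ lower_boom); with O(not stand_down) we get O(lower_boom).
Premise 3 is O(not log_log ⊃ not lower_boom); contrapositively O(lower_boom ⊃ log_log). Since O(lower_boom) holds, K gives O(log_log).
Premise 2, O(not update_summons ⊃ not log_log), contraposes to O(log_log ⊃ update_summons); with O(log_log) we get O(update_summons).
Premises 1, 4, 6, 8 do not contribute to this derivation.
So O(update_summons) holds, i.e. F(not update_summons). The claim follows.

Yes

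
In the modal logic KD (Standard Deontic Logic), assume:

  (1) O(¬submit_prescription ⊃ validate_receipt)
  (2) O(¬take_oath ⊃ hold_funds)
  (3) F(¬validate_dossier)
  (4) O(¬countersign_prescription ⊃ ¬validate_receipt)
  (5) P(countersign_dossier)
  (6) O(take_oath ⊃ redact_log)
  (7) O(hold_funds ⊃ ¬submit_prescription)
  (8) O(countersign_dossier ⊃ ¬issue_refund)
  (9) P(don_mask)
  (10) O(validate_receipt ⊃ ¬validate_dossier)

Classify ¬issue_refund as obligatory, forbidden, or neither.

Premise 8 is O(countersign_dossier ⊃ ¬issue_refund), but O(countersign_dossier) is not derivable from the premises (the permission P(countersign_dossier) asserts only ¬O(¬countersign_dossier), not O(countersign_dossier)), so it does not yield O(¬issue_refund).
No premise or chain of K-axiom applications forces O(¬issue_refund), and none forces O(issue_refund). So ¬issue_refund is neither obligatory nor forbidden under these norms.

Neither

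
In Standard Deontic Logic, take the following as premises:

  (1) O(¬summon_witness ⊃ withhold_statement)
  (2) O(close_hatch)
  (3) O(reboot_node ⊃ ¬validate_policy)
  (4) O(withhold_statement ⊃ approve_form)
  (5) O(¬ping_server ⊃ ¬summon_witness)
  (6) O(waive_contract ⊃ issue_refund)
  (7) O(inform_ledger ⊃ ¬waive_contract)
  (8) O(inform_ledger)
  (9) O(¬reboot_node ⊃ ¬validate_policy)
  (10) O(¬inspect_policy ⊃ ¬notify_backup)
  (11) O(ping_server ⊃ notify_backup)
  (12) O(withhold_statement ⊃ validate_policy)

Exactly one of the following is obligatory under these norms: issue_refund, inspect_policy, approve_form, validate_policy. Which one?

Premises 9 and 3 are O(¬reboot_node ⊃ ¬validate_policy) and O(reboot_node ⊃ ¬validate_policy); every ideal world satisfies ¬reboot_node or reboot_node, so in either case ¬validate_policy holds — hence O(¬validate_policy).
Premise 12 is O(withhold_statement ⊃ validate_policy); contrapositively O(¬validate_policy ⊃ ¬withhold_statement). Since O(¬validate_policy) holds, K gives O(¬withhold_statement).
Premise 1 is O(¬summon_witness ⊃ withhold_statement); contrapositively O(¬withhold_statement ⊃ summon_witness). Since O(¬withhold_statement) holds, K gives O(summon_witness).
Premise 5, O(¬ping_server ⊃ ¬summon_witness), contraposes to O(summon_witness ⊃ ping_server); with O(summon_witness) we get O(ping_server).
Premise 11 is O(ping_server ⊃ notify_backup); since O(ping_server), deontic closure gives O(notify_backup).
Premise 10, O(¬inspect_policy ⊃ ¬notify_backup), contraposes to O(notify_backup ⊃ inspect_policy); with O(notify_backup) we get O(inspect_policy).
So O(inspect_policy) holds — inspect_policy is obligatory. None of the other listed options is made obligatory by any chain of premises.

inspect_policy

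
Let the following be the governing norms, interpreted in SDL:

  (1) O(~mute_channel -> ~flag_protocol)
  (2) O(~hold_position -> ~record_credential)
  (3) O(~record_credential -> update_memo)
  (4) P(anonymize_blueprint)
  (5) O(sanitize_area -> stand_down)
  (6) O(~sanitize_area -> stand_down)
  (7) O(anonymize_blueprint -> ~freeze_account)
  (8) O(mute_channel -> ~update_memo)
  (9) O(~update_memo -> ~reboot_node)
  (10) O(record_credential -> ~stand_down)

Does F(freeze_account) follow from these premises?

No

Premise 7 is O(anonymize_blueprint -> ~freeze_account), but O(anonymize_blueprint) is not derivable from the premises (the permission P(anonymize_blueprint) asserts only ~O(~anonymize_blueprint), not O(anonymize_blueprint)), so it does not yield O(~freeze_account).
No other premise forces O(~freeze_account). An ideal world satisfying every premise can still have freeze_account true, so F(freeze_account) is not derivable.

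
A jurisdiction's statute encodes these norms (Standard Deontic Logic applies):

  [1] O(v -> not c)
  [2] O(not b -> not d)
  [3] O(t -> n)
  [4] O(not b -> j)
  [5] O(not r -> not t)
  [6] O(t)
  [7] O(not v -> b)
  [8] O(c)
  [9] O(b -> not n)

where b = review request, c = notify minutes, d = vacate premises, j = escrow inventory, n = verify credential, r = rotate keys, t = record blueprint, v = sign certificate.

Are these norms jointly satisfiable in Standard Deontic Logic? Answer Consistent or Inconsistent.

Premise 8 gives O(c).
The contrapositive of premise 1 (O(v -> not c)) is O(c -> not v), and O(c) is already established, so O(not v).
From O(not v) and premise 7, O(not v -> b), we obtain O(b).
From O(b) and premise 9, O(b -> not n), we obtain O(not n).
Premise 3, O(t -> n), contraposes to O(not n -> not t); with O(not n) we get O(not t).
However, premise 6 gives O(t).
We now have both O(not t) and O(t) — t is simultaneously obligatory and forbidden, violating the D-axiom.

Inconsistent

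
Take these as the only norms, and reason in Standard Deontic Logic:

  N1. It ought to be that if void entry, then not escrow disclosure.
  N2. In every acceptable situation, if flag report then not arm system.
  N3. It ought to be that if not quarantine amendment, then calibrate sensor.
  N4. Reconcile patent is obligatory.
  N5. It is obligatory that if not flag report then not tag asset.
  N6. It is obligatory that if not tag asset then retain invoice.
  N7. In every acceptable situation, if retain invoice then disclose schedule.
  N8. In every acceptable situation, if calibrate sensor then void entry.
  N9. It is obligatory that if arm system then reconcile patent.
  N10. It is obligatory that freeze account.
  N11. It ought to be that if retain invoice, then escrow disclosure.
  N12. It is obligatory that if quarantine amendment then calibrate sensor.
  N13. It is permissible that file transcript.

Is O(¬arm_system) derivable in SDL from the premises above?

Yes

By case analysis on ¬quarantine_amendment: premise 3 gives O(¬quarantine_amendment → calibrate_sensor) and premise 12 gives O(quarantine_amendment → calibrate_sensor), so O(calibrate_sensor) either way.
Applying K to premise 8 (O(calibrate_sensor → void_entry)) and O(calibrate_sensor) yields O(void_entry).
From O(void_entry) and premise 1, O(void_entry → ¬escrow_disclosure), we obtain O(¬escrow_disclosure).
Premise 11 is O(retain_invoice → escrow_disclosure); contrapositively O(¬escrow_disclosure → ¬retain_invoice). Since O(¬escrow_disclosure) holds, K gives O(¬retain_invoice).
The contrapositive of premise 6 (O(¬tag_asset → retain_invoice)) is O(¬retain_invoice → tag_asset), and O(¬retain_invoice) is already established, so O(tag_asset).
Premise 5 is O(¬flag_report → ¬tag_asset); contrapositively O(tag_asset → flag_report). Since O(tag_asset) holds, K gives O(flag_report).
With premise 2, O(flag_report → ¬arm_system), the K-axiom yields O(¬arm_system).
Premises 4, 7, 9, 10, 13 do not contribute to this derivation.
So O(¬arm_system) follows.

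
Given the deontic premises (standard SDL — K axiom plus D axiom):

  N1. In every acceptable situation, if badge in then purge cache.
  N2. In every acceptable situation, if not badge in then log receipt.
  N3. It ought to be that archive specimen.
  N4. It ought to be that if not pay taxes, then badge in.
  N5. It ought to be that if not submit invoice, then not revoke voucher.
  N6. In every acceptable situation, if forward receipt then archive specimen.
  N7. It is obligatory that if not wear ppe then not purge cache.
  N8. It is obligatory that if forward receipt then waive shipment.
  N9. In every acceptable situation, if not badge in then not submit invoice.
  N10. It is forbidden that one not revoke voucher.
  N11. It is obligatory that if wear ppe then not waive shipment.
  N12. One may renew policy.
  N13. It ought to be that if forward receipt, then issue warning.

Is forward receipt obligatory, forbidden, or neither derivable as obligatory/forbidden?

Premise 10 is F(¬revoke_voucher), i.e. O(revoke_voucher).
The contrapositive of premise 5 (O(¬submit_invoice → ¬revoke_voucher)) is O(revoke_voucher → submit_invoice), and O(revoke_voucher) is already established, so O(submit_invoice).
Premise 9 is O(¬badge_in → ¬submit_invoice); contrapositively O(submit_invoice → badge_in). Since O(submit_invoice) holds, K gives O(badge_in).
Applying K to premise 1 (O(badge_in → purge_cache)) and O(badge_in) yields O(purge_cache).
Premise 7 is O(¬wear_ppe → ¬purge_cache); contrapositively O(purge_cache → wear_ppe). Since O(purge_cache) holds, K gives O(wear_ppe).
Premise 11 is O(wear_ppe → ¬waive_shipment); since O(wear_ppe), deontic closure gives O(¬waive_shipment).
Premise 8, O(forward_receipt → waive_shipment), contraposes to O(¬waive_shipment → ¬forward_receipt); with O(¬waive_shipment) we get O(¬forward_receipt).
Premises 2, 3, 4, 6, 12, 13 do not contribute to this derivation.
Thus O(¬forward_receipt), which is F(forward_receipt): forward_receipt is forbidden.

Forbidden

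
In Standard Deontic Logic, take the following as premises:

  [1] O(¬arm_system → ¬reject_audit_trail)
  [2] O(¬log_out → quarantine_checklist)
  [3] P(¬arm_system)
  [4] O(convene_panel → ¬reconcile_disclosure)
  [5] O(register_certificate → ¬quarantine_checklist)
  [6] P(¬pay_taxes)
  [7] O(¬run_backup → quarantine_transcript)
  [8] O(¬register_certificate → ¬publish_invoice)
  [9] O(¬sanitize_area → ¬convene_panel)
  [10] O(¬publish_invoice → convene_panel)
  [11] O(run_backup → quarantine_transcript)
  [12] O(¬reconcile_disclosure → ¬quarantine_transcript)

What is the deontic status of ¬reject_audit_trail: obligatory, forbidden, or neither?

Premise 1 is O(¬arm_system → ¬reject_audit_trail), but O(¬arm_system) is not derivable from the premises (the permission P(¬arm_system) asserts only ¬O(arm_system), not O(¬arm_system)), so it does not yield O(¬reject_audit_trail).
No premise or chain of K-axiom applications forces O(¬reject_audit_trail), and none forces O(reject_audit_trail). So ¬reject_audit_trail is neither obligatory nor forbidden under these norms.

Neither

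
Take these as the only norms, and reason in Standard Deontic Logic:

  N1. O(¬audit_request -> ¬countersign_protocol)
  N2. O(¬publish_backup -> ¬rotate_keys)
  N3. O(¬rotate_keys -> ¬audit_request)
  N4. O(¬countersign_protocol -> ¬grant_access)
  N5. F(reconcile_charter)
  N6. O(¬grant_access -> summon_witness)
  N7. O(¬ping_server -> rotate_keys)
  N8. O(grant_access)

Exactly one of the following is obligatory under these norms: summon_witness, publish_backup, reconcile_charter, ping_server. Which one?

Premise 8 states O(grant_access) outright.
Premise 4 is O(¬countersign_protocol -> ¬grant_access); contrapositively O(grant_access -> countersign_protocol). Since O(grant_access) holds, K gives O(countersign_protocol).
Premise 1, O(¬audit_request -> ¬countersign_protocol), contraposes to O(countersign_protocol -> audit_request); with O(countersign_protocol) we get O(audit_request).
Premise 3 is O(¬rotate_keys -> ¬audit_request); contrapositively O(audit_request -> rotate_keys). Since O(audit_request) holds, K gives O(rotate_keys).
Premise 2 is O(¬publish_backup -> ¬rotate_keys); contrapositively O(rotate_keys -> publish_backup). Since O(rotate_keys) holds, K gives O(publish_backup).
So O(publish_backup) holds — publish_backup is obligatory. None of the other listed options is made obligatory by any chain of premises.

publish_backup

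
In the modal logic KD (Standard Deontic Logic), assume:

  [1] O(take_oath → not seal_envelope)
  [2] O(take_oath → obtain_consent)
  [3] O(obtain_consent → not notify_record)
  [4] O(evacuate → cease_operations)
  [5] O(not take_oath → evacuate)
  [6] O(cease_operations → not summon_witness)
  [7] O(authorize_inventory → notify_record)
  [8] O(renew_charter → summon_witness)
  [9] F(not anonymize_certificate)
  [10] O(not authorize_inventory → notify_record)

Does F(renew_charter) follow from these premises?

Yes

Premises 10 and 7 cover both cases: O(not authorize_inventory → notify_record) and O(authorize_inventory → notify_record). Since not authorize_inventory ∨ authorize_inventory is a tautology, O(notify_record) follows.
The contrapositive of premise 3 (O(obtain_consent → not notify_record)) is O(notify_record → not obtain_consent), and O(notify_record) is already established, so O(not obtain_consent).
Premise 2, O(take_oath → obtain_consent), contraposes to O(not obtain_consent → not take_oath); with O(not obtain_consent) we get O(not take_oath).
With premise 5, O(not take_oath → evacuate), the K-axiom yields O(evacuate).
With premise 4, O(evacuate → cease_operations), the K-axiom yields O(cease_operations).
Premise 6 is O(cease_operations → not summon_witness); since O(cease_operations), deontic closure gives O(not summon_witness).
Premise 8 is O(renew_charter → summon_witness); contrapositively O(not summon_witness → not renew_charter). Since O(not summon_witness) holds, K gives O(not renew_charter).
Premises 1, 9 do not contribute to this derivation.
So O(not renew_charter) holds, i.e. F(renew_charter). The claim follows.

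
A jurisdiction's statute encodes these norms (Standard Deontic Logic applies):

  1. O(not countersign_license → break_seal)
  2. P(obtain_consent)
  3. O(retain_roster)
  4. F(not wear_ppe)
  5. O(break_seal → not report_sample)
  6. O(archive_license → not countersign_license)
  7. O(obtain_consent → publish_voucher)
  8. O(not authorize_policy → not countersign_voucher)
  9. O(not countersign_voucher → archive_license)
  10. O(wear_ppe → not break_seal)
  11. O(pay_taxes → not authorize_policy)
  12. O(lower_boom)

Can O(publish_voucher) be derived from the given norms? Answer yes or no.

No

Premise 7 is O(obtain_consent → publish_voucher), but O(obtain_consent) is not derivable from the premises (the permission P(obtain_consent) asserts only not O(not obtain_consent), not O(obtain_consent)), so it does not yield O(publish_voucher).
No other premise forces O(publish_voucher). An ideal world satisfying every premise can still have publish_voucher false, so O(publish_voucher) is not derivable.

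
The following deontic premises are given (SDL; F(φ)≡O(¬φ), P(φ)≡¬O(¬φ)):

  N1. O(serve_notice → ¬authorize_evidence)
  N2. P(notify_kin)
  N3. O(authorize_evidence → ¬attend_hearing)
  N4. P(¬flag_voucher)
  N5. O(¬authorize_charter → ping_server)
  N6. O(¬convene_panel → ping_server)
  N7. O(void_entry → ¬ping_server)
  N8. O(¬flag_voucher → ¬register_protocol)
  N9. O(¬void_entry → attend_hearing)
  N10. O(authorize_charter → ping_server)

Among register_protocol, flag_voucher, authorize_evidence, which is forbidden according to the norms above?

authorize_evidence

Premises 10 and 5 are O(authorize_charter → ping_server) and O(¬authorize_charter → ping_server); every ideal world satisfies authorize_charter or ¬authorize_charter, so in either case ping_server holds — hence O(ping_server).
Premise 7, O(void_entry → ¬ping_server), contraposes to O(ping_server → ¬void_entry); with O(ping_server) we get O(¬void_entry).
Applying K to premise 9 (O(¬void_entry → attend_hearing)) and O(¬void_entry) yields O(attend_hearing).
Premise 3, O(authorize_evidence → ¬attend_hearing), contraposes to O(attend_hearing → ¬authorize_evidence); with O(attend_hearing) we get O(¬authorize_evidence).
So O(¬authorize_evidence) holds, i.e. authorize_evidence is forbidden. None of the other listed options is forbidden under the premises.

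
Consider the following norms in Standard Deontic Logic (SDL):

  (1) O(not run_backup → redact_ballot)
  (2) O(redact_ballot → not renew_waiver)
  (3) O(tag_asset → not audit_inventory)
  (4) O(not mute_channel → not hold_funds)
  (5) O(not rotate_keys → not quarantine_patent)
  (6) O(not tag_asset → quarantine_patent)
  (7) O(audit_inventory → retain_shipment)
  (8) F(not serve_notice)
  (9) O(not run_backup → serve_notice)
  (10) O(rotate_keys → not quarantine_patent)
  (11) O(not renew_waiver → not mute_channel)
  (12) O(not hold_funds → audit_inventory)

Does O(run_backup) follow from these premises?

By case analysis on rotate_keys: premise 10 gives O(rotate_keys → not quarantine_patent) and premise 5 gives O(not rotate_keys → not quarantine_patent), so O(not quarantine_patent) either way.
The contrapositive of premise 6 (O(not tag_asset → quarantine_patent)) is O(not quarantine_patent → tag_asset), and O(not quarantine_patent) is already established, so O(tag_asset).
Applying K to premise 3 (O(tag_asset → not audit_inventory)) and O(tag_asset) yields O(not audit_inventory).
Premise 12 is O(not hold_funds → audit_inventory); contrapositively O(not audit_inventory → hold_funds). Since O(not audit_inventory) holds, K gives O(hold_funds).
The contrapositive of premise 4 (O(not mute_channel → not hold_funds)) is O(hold_funds → mute_channel), and O(hold_funds) is already established, so O(mute_channel).
Premise 11, O(not renew_waiver → not mute_channel), contraposes to O(mute_channel → renew_waiver); with O(mute_channel) we get O(renew_waiver).
Premise 2 is O(redact_ballot → not renew_waiver); contrapositively O(renew_waiver → not redact_ballot). Since O(renew_waiver) holds, K gives O(not redact_ballot).
The contrapositive of premise 1 (O(not run_backup → redact_ballot)) is O(not redact_ballot → run_backup), and O(not redact_ballot) is already established, so O(run_backup).
Premises 7, 8, 9 do not contribute to this derivation.
So O(run_backup) follows.

Yes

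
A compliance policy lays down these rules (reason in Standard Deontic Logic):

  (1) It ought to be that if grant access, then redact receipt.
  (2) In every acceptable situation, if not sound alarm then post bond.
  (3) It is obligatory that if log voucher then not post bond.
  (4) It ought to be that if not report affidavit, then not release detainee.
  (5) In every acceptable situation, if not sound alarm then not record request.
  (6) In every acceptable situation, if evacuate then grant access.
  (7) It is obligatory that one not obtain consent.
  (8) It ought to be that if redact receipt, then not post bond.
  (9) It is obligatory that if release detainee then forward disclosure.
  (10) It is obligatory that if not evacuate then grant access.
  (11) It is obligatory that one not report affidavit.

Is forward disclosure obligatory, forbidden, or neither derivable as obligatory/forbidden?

Premise 9 is O(release_detainee → forward_disclosure), but O(release_detainee) is not derivable from the premises, so it does not yield O(forward_disclosure).
No premise or chain of K-axiom applications forces O(forward_disclosure), and none forces O(¬forward_disclosure). So forward_disclosure is neither obligatory nor forbidden under these norms.

Neither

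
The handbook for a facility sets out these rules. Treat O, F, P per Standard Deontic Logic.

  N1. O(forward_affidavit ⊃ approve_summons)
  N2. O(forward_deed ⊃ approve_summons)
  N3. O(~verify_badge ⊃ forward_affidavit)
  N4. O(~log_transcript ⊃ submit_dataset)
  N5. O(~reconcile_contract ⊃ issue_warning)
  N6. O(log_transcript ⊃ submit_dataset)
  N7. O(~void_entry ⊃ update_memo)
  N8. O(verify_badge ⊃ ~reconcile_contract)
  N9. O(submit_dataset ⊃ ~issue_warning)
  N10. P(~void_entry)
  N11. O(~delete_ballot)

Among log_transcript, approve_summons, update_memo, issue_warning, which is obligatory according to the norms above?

Premises 4 and 6 cover both cases: O(~log_transcript ⊃ submit_dataset) and O(log_transcript ⊃ submit_dataset). Since ~log_transcript ∨ log_transcript is a tautology, O(submit_dataset) follows.
With premise 9, O(submit_dataset ⊃ ~issue_warning), the K-axiom yields O(~issue_warning).
The contrapositive of premise 5 (O(~reconcile_contract ⊃ issue_warning)) is O(~issue_warning ⊃ reconcile_contract), and O(~issue_warning) is already established, so O(reconcile_contract).
Premise 8, O(verify_badge ⊃ ~reconcile_contract), contraposes to O(reconcile_contract ⊃ ~verify_badge); with O(reconcile_contract) we get O(~verify_badge).
Applying K to premise 3 (O(~verify_badge ⊃ forward_affidavit)) and O(~verify_badge) yields O(forward_affidavit).
Premise 1 is O(forward_affidavit ⊃ approve_summons); since O(forward_affidavit), deontic closure gives O(approve_summons).
So O(approve_summons) holds — approve_summons is obligatory. None of the other listed options is made obligatory by any chain of premises.

approve_summons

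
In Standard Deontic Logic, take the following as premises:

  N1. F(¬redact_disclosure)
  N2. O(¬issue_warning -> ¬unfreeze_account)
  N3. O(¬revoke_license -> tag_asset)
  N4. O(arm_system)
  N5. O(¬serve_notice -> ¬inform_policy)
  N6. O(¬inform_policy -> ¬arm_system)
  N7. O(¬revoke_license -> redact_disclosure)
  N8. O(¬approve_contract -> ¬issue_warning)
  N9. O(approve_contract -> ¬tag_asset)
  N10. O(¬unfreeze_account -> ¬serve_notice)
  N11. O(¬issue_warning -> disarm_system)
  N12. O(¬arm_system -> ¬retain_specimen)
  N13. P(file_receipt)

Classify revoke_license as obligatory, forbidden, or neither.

Premise 4 states O(arm_system) outright.
Premise 6, O(¬inform_policy -> ¬arm_system), contraposes to O(arm_system -> inform_policy); with O(arm_system) we get O(inform_policy).
The contrapositive of premise 5 (O(¬serve_notice -> ¬inform_policy)) is O(inform_policy -> serve_notice), and O(inform_policy) is already established, so O(serve_notice).
The contrapositive of premise 10 (O(¬unfreeze_account -> ¬serve_notice)) is O(serve_notice -> unfreeze_account), and O(serve_notice) is already established, so O(unfreeze_account).
Premise 2, O(¬issue_warning -> ¬unfreeze_account), contraposes to O(unfreeze_account -> issue_warning); with O(unfreeze_account) we get O(issue_warning).
Premise 8, O(¬approve_contract -> ¬issue_warning), contraposes to O(issue_warning -> approve_contract); with O(issue_warning) we get O(approve_contract).
Applying K to premise 9 (O(approve_contract -> ¬tag_asset)) and O(approve_contract) yields O(¬tag_asset).
Premise 3 is O(¬revoke_license -> tag_asset); contrapositively O(¬tag_asset -> revoke_license). Since O(¬tag_asset) holds, K gives O(revoke_license).
Premises 1, 7, 11, 12, 13 do not contribute to this derivation.
Hence revoke_license is obligatory.

Obligatory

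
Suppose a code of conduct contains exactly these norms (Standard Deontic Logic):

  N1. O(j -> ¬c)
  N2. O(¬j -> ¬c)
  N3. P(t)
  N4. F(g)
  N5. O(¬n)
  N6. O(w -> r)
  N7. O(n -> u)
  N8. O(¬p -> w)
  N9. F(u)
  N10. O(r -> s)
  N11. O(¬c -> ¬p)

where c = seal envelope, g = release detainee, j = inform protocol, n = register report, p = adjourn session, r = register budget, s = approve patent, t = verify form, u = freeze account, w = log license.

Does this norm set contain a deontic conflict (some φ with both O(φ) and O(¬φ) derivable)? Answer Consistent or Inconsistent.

Premise 7 is O(n -> u), but O(n) is not derivable from the premises, so it does not yield O(u).
So O(u) is not derivable, and the apparent clash with O(¬u) does not arise.
A world satisfying every obligation exists (e.g. c=false, g=false, j=false, n=false, p=false, r=true, s=true, t=false, u=false, w=true); no atom is both obligatory and forbidden, so the set is consistent.

Consistent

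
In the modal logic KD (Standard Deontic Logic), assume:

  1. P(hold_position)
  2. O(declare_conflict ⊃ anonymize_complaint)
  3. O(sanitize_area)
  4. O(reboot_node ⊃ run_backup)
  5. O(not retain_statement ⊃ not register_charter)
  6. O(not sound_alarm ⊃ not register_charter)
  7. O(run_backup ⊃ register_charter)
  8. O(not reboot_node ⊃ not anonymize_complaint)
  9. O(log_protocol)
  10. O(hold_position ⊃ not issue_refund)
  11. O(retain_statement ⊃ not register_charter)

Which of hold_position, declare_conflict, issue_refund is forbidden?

declare_conflict

Premises 11 and 5 are O(retain_statement ⊃ not register_charter) and O(not retain_statement ⊃ not register_charter); every ideal world satisfies retain_statement or not retain_statement, so in either case not register_charter holds — hence O(not register_charter).
Premise 7, O(run_backup ⊃ register_charter), contraposes to O(not register_charter ⊃ not run_backup); with O(not register_charter) we get O(not run_backup).
Premise 4 is O(reboot_node ⊃ run_backup); contrapositively O(not run_backup ⊃ not reboot_node). Since O(not run_backup) holds, K gives O(not reboot_node).
Applying K to premise 8 (O(not reboot_node ⊃ not anonymize_complaint)) and O(not reboot_node) yields O(not anonymize_complaint).
The contrapositive of premise 2 (O(declare_conflict ⊃ anonymize_complaint)) is O(not anonymize_complaint ⊃ not declare_conflict), and O(not anonymize_complaint) is already established, so O(not declare_conflict).
So O(not declare_conflict) holds, i.e. declare_conflict is forbidden. None of the other listed options is forbidden under the premises.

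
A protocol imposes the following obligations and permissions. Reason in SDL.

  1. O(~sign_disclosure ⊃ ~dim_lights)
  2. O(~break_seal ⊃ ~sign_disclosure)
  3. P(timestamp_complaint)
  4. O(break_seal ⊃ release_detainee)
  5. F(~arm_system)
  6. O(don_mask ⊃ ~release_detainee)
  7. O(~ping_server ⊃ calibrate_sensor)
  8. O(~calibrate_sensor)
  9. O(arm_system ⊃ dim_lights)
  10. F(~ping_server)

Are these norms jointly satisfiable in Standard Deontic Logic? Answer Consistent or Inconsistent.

Premise 7 is O(~ping_server ⊃ calibrate_sensor), but O(~ping_server) is not derivable from the premises, so it does not yield O(calibrate_sensor).
So O(calibrate_sensor) is not derivable, and the apparent clash with O(~calibrate_sensor) does not arise.
A world satisfying every obligation exists (e.g. arm_system=true, break_seal=true, calibrate_sensor=false, dim_lights=true, don_mask=false, ping_server=true, release_detainee=true, sign_disclosure=true, timestamp_complaint=false); no atom is both obligatory and forbidden, so the set is consistent.

Consistent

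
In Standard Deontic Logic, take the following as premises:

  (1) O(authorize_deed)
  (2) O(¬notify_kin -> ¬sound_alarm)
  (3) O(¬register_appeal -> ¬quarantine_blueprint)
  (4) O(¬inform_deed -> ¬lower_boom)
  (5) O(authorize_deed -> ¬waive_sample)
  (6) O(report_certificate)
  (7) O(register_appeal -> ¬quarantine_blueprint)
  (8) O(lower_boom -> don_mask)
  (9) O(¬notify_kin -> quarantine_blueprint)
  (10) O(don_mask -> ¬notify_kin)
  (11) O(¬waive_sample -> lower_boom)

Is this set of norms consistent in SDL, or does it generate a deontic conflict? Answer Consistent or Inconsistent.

Premises 3 and 7 are O(¬register_appeal -> ¬quarantine_blueprint) and O(register_appeal -> ¬quarantine_blueprint); every ideal world satisfies ¬register_appeal or register_appeal, so in either case ¬quarantine_blueprint holds — hence O(¬quarantine_blueprint).
The contrapositive of premise 9 (O(¬notify_kin -> quarantine_blueprint)) is O(¬quarantine_blueprint -> notify_kin), and O(¬quarantine_blueprint) is already established, so O(notify_kin).
The contrapositive of premise 10 (O(don_mask -> ¬notify_kin)) is O(notify_kin -> ¬don_mask), and O(notify_kin) is already established, so O(¬don_mask).
Premise 8 is O(lower_boom -> don_mask); contrapositively O(¬don_mask -> ¬lower_boom). Since O(¬don_mask) holds, K gives O(¬lower_boom).
Premise 11 is O(¬waive_sample -> lower_boom); contrapositively O(¬lower_boom -> waive_sample). Since O(¬lower_boom) holds, K gives O(waive_sample).
Premise 5 is O(authorize_deed -> ¬waive_sample); contrapositively O(waive_sample -> ¬authorize_deed). Since O(waive_sample) holds, K gives O(¬authorize_deed).
But premise 1 directly asserts O(authorize_deed).
We now have both O(¬authorize_deed) and O(authorize_deed) — authorize_deed is simultaneously obligatory and forbidden, violating the D-axiom.

Inconsistent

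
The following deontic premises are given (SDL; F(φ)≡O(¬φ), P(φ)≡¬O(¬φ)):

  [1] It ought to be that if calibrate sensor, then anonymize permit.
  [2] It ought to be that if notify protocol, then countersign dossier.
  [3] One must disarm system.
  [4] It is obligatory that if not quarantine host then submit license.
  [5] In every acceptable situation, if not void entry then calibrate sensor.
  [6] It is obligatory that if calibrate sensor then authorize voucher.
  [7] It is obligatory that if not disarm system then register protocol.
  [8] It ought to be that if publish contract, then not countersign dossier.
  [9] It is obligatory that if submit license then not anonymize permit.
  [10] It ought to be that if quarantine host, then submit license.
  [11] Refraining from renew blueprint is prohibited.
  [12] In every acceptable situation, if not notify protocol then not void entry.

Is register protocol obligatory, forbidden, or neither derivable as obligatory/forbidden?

Premise 7 is O(¬disarm_system → register_protocol), but O(¬disarm_system) is not derivable from the premises, so it does not yield O(register_protocol).
No premise or chain of K-axiom applications forces O(register_protocol), and none forces O(¬register_protocol). So register_protocol is neither obligatory nor forbidden under these norms.

Neither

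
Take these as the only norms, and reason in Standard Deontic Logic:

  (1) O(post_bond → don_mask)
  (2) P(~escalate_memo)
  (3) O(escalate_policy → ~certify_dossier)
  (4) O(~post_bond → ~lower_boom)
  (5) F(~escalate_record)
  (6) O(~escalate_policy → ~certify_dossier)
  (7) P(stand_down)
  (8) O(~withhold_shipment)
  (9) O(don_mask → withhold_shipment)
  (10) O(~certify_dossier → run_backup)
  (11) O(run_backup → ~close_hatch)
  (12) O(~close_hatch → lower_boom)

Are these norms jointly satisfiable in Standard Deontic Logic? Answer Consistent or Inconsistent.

By case analysis on ~escalate_policy: premise 6 gives O(~escalate_policy → ~certify_dossier) and premise 3 gives O(escalate_policy → ~certify_dossier), so O(~certify_dossier) either way.
From O(~certify_dossier) and premise 10, O(~certify_dossier → run_backup), we obtain O(run_backup).
Premise 11 is O(run_backup → ~close_hatch); since O(run_backup), deontic closure gives O(~close_hatch).
With premise 12, O(~close_hatch → lower_boom), the K-axiom yields O(lower_boom).
Premise 4 is O(~post_bond → ~lower_boom); contrapositively O(lower_boom → post_bond). Since O(lower_boom) holds, K gives O(post_bond).
From O(post_bond) and premise 1, O(post_bond → don_mask), we obtain O(don_mask).
Applying K to premise 9 (O(don_mask → withhold_shipment)) and O(don_mask) yields O(withhold_shipment).
Yet premise 8 states O(~withhold_shipment).
We now have both O(withhold_shipment) and O(~withhold_shipment) — withhold_shipment is simultaneously obligatory and forbidden, violating the D-axiom.

Inconsistent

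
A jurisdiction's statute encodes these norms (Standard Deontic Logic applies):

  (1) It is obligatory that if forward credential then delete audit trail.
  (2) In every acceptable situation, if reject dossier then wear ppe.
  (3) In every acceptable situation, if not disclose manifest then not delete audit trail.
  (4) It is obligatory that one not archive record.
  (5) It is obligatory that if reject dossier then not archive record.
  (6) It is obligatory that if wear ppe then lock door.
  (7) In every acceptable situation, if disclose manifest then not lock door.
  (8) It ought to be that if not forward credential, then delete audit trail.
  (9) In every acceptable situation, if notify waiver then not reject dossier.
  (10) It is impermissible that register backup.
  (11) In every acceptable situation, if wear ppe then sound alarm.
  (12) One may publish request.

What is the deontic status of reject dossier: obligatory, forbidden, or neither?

Forbidden

Premises 8 and 1 cover both cases: O(¬forward_credential → delete_audit_trail) and O(forward_credential → delete_audit_trail). Since ¬forward_credential ∨ forward_credential is a tautology, O(delete_audit_trail) follows.
Premise 3 is O(¬disclose_manifest → ¬delete_audit_trail); contrapositively O(delete_audit_trail → disclose_manifest). Since O(delete_audit_trail) holds, K gives O(disclose_manifest).
From O(disclose_manifest) and premise 7, O(disclose_manifest → ¬lock_door), we obtain O(¬lock_door).
The contrapositive of premise 6 (O(wear_ppe → lock_door)) is O(¬lock_door → ¬wear_ppe), and O(¬lock_door) is already established, so O(¬wear_ppe).
The contrapositive of premise 2 (O(reject_dossier → wear_ppe)) is O(¬wear_ppe → ¬reject_dossier), and O(¬wear_ppe) is already established, so O(¬reject_dossier).
Premises 4, 5, 9, 10, 11, 12 do not contribute to this derivation.
Thus O(¬reject_dossier), which is F(reject_dossier): reject_dossier is forbidden.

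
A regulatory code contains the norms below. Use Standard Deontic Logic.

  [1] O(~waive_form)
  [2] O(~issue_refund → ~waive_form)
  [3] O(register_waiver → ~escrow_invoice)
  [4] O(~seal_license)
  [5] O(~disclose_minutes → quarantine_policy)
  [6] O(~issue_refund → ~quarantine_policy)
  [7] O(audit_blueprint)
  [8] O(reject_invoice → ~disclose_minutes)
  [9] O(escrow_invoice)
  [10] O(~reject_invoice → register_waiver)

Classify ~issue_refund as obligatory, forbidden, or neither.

From premise 9 we have O(escrow_invoice).
Premise 3 is O(register_waiver → ~escrow_invoice); contrapositively O(escrow_invoice → ~register_waiver). Since O(escrow_invoice) holds, K gives O(~register_waiver).
Premise 10 is O(~reject_invoice → register_waiver); contrapositively O(~register_waiver → reject_invoice). Since O(~register_waiver) holds, K gives O(reject_invoice).
From O(reject_invoice) and premise 8, O(reject_invoice → ~disclose_minutes), we obtain O(~disclose_minutes).
Applying K to premise 5 (O(~disclose_minutes → quarantine_policy)) and O(~disclose_minutes) yields O(quarantine_policy).
Premise 6 is O(~issue_refund → ~quarantine_policy); contrapositively O(quarantine_policy → issue_refund). Since O(quarantine_policy) holds, K gives O(issue_refund).
Premises 1, 2, 4, 7 do not contribute to this derivation.
Thus O(issue_refund), which is F(~issue_refund): ~issue_refund is forbidden.

Forbidden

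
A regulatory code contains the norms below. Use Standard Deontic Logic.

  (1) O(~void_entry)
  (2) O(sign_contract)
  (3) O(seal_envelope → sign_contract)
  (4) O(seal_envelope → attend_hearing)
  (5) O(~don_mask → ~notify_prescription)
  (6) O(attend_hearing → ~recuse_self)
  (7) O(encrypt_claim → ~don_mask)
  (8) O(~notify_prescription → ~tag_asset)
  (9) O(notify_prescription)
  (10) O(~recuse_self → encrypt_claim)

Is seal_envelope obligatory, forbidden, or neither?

Forbidden

Premise 9 gives O(notify_prescription).
The contrapositive of premise 5 (O(~don_mask → ~notify_prescription)) is O(notify_prescription → don_mask), and O(notify_prescription) is already established, so O(don_mask).
The contrapositive of premise 7 (O(encrypt_claim → ~don_mask)) is O(don_mask → ~encrypt_claim), and O(don_mask) is already established, so O(~encrypt_claim).
Premise 10, O(~recuse_self → encrypt_claim), contraposes to O(~encrypt_claim → recuse_self); with O(~encrypt_claim) we get O(recuse_self).
Premise 6 is O(attend_hearing → ~recuse_self); contrapositively O(recuse_self → ~attend_hearing). Since O(recuse_self) holds, K gives O(~attend_hearing).
The contrapositive of premise 4 (O(seal_envelope → attend_hearing)) is O(~attend_hearing → ~seal_envelope), and O(~attend_hearing) is already established, so O(~seal_envelope).
Premises 1, 2, 3, 8 do not contribute to this derivation.
Thus O(~seal_envelope), which is F(seal_envelope): seal_envelope is forbidden.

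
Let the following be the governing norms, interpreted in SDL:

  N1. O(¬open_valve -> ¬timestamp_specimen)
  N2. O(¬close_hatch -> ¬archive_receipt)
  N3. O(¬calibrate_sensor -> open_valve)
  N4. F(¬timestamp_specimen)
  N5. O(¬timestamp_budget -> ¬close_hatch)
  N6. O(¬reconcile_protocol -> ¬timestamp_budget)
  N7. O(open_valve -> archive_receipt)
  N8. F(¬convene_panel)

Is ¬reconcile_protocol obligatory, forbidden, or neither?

Forbidden

Premise 4 is F(¬timestamp_specimen), i.e. O(timestamp_specimen).
Premise 1 is O(¬open_valve -> ¬timestamp_specimen); contrapositively O(timestamp_specimen -> open_valve). Since O(timestamp_specimen) holds, K gives O(open_valve).
Premise 7 is O(open_valve -> archive_receipt); since O(open_valve), deontic closure gives O(archive_receipt).
Premise 2 is O(¬close_hatch -> ¬archive_receipt); contrapositively O(archive_receipt -> close_hatch). Since O(archive_receipt) holds, K gives O(close_hatch).
Premise 5 is O(¬timestamp_budget -> ¬close_hatch); contrapositively O(close_hatch -> timestamp_budget). Since O(close_hatch) holds, K gives O(timestamp_budget).
The contrapositive of premise 6 (O(¬reconcile_protocol -> ¬timestamp_budget)) is O(timestamp_budget -> reconcile_protocol), and O(timestamp_budget) is already established, so O(reconcile_protocol).
Premises 3, 8 do not contribute to this derivation.
Thus O(reconcile_protocol), which is F(¬reconcile_protocol): ¬reconcile_protocol is forbidden.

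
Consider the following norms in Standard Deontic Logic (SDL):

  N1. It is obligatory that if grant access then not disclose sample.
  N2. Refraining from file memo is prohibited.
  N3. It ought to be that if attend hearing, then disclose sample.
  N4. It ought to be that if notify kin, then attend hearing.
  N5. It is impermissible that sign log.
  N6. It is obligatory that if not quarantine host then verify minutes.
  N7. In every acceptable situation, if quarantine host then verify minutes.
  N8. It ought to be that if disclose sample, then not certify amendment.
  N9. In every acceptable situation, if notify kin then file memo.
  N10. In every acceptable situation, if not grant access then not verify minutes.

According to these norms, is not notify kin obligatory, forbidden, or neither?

Obligatory

By case analysis on ¬quarantine_host: premise 6 gives O(¬quarantine_host → verify_minutes) and premise 7 gives O(quarantine_host → verify_minutes), so O(verify_minutes) either way.
Premise 10 is O(¬grant_access → ¬verify_minutes); contrapositively O(verify_minutes → grant_access). Since O(verify_minutes) holds, K gives O(grant_access).
With premise 1, O(grant_access → ¬disclose_sample), the K-axiom yields O(¬disclose_sample).
Premise 3 is O(attend_hearing → disclose_sample); contrapositively O(¬disclose_sample → ¬attend_hearing). Since O(¬disclose_sample) holds, K gives O(¬attend_hearing).
The contrapositive of premise 4 (O(notify_kin → attend_hearing)) is O(¬attend_hearing → ¬notify_kin), and O(¬attend_hearing) is already established, so O(¬notify_kin).
Premises 2, 5, 8, 9 do not contribute to this derivation.
Hence ¬notify_kin is obligatory.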